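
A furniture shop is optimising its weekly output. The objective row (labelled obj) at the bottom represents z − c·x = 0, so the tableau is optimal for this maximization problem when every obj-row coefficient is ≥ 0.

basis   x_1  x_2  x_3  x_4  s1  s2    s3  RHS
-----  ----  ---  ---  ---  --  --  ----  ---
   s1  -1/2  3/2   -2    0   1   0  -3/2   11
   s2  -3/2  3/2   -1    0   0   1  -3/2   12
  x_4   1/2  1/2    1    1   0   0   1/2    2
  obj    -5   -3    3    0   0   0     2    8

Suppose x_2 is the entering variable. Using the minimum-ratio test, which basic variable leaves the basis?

Column x_2 entries and ratios — s1: 11/(3/2) = 22/3; s2: 12/(3/2) = 8; x_4: 2/(1/2) = 4.
Smallest ratio is 4 in the row of x_4, so x_4 leaves.

x_4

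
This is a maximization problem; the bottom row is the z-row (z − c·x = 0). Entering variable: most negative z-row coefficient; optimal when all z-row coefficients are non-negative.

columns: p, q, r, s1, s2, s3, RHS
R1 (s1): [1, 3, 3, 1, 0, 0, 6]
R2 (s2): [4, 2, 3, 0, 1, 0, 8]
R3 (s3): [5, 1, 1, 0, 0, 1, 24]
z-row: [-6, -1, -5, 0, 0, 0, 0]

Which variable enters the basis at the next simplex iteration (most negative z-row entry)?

p

Negative z-row entries: p: -6, q: -1, r: -5.
The most negative is -6 in column p, so p enters.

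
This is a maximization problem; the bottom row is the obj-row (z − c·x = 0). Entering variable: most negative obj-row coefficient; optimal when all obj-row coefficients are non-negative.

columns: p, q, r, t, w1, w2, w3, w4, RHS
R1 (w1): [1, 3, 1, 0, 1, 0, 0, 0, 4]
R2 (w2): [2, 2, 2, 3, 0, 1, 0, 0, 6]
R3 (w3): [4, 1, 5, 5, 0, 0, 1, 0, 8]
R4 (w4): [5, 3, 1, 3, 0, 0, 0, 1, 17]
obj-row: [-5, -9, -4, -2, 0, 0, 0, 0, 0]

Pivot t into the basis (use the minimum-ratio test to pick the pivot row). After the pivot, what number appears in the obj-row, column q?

Ratio test on column t — row 1: entry 0 ≤ 0; row 2: 6/3 = 2; row 3: 8/5 = 8/5; row 4: 17/3 = 17/3. Minimum is 8/5 at row 3 (w3 leaves); pivot element 5.
Divide row 3 by 5; eliminate column t from the other rows.
obj-row update in column q: -9 − (-2)·(1/5) = -43/5.

-43/5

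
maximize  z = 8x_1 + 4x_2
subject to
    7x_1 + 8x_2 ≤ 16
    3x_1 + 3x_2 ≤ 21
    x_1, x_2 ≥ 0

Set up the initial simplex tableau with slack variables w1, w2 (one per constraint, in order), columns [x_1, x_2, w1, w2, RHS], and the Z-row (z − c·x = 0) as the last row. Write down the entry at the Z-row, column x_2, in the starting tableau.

-4

The Z-row carries the negated objective coefficients: the x_2 entry is -4.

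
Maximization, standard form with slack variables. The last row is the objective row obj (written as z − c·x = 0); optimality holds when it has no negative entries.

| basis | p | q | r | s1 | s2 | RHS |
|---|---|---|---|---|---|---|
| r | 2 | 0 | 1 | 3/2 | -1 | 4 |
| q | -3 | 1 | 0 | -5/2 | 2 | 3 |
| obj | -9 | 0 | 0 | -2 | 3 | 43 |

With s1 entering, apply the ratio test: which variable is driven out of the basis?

Column s1 entries and ratios — r: 4/(3/2) = 8/3; q: -5/2 ≤ 0, skip.
Smallest ratio is 8/3 in the row of r, so r leaves.

r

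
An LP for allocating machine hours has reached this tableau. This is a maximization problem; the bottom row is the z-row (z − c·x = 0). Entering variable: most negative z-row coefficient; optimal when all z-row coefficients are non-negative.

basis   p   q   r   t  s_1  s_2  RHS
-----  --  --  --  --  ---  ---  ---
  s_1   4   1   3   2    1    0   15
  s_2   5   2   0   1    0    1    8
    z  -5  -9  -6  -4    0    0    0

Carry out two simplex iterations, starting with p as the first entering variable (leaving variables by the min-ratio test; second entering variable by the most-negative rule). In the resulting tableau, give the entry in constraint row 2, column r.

0

Ratio test on column p — row 1: 15/4 = 15/4; row 2: 8/5 = 8/5. Minimum is 8/5 at row 2 (s_2 leaves); pivot element 5.
Divide row 2 by 5; eliminate column p from the other rows.
Second iteration: most negative z-row entry is -7 in column q, so q enters.
Ratio test on column q — row 1: entry -3/5 ≤ 0; row 2: (8/5)/(2/5) = 4. Minimum is 4 at row 2 (p leaves); pivot element 2/5.
Divide row 2 by 2/5; eliminate column q from the other rows.
After both pivots, the entry at constraint row 2, column r is 0.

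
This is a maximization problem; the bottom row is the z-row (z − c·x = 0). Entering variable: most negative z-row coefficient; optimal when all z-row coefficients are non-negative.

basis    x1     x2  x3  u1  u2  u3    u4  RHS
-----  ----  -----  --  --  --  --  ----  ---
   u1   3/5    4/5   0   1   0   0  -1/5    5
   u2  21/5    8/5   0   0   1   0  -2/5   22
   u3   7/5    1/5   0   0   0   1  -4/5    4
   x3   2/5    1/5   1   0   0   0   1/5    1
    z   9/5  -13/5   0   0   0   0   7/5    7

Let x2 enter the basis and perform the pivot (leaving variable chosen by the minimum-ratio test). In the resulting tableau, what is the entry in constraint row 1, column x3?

Ratio test on column x2 — row 1: 5/(4/5) = 25/4; row 2: 22/(8/5) = 55/4; row 3: 4/(1/5) = 20; row 4: 1/(1/5) = 5. Minimum is 5 at row 4 (x3 leaves); pivot element 1/5.
Divide row 4 by 1/5; eliminate column x2 from the other rows.
Row 1 update in column x3: 0 − (4/5)·5 = -4.

-4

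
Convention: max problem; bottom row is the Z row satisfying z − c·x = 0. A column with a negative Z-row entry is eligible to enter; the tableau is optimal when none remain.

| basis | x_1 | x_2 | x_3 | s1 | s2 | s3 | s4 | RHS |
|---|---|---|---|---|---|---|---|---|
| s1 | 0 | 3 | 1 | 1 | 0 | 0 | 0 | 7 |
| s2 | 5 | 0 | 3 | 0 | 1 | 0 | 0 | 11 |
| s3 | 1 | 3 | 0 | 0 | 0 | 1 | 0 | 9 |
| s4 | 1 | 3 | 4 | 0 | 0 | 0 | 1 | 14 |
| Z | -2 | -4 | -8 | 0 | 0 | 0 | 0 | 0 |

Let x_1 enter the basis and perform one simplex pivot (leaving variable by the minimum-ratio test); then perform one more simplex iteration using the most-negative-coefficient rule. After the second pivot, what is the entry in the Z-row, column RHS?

Ratio test on column x_1 — row 1: entry 0 ≤ 0; row 2: 11/5 = 11/5; row 3: 9/1 = 9; row 4: 14/1 = 14. Minimum is 11/5 at row 2 (s2 leaves); pivot element 5.
Divide row 2 by 5; eliminate column x_1 from the other rows.
Second iteration: most negative Z-row entry is -34/5 in column x_3, so x_3 enters.
Ratio test on column x_3 — row 1: 7/1 = 7; row 2: (11/5)/(3/5) = 11/3; row 3: entry -3/5 ≤ 0; row 4: (59/5)/(17/5) = 59/17. Minimum is 59/17 at row 4 (s4 leaves); pivot element 17/5.
Divide row 4 by 17/5; eliminate column x_3 from the other rows.
After both pivots, the entry at the Z-row, column RHS is 28.

28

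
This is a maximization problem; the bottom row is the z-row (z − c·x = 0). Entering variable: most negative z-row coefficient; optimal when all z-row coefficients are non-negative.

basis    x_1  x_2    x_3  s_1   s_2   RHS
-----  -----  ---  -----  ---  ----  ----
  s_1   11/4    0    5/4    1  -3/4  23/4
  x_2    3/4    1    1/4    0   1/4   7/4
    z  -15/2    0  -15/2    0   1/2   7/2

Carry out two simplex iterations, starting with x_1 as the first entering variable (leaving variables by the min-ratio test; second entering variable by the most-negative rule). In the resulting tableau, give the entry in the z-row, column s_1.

Ratio test on column x_1 — row 1: (23/4)/(11/4) = 23/11; row 2: (7/4)/(3/4) = 7/3. Minimum is 23/11 at row 1 (s_1 leaves); pivot element 11/4.
Divide row 1 by 11/4; eliminate column x_1 from the other rows.
Second iteration: most negative z-row entry is -45/11 in column x_3, so x_3 enters.
Ratio test on column x_3 — row 1: (23/11)/(5/11) = 23/5; row 2: entry -1/11 ≤ 0. Minimum is 23/5 at row 1 (x_1 leaves); pivot element 5/11.
Divide row 1 by 5/11; eliminate column x_3 from the other rows.
After both pivots, the entry at the z-row, column s_1 is 6.

6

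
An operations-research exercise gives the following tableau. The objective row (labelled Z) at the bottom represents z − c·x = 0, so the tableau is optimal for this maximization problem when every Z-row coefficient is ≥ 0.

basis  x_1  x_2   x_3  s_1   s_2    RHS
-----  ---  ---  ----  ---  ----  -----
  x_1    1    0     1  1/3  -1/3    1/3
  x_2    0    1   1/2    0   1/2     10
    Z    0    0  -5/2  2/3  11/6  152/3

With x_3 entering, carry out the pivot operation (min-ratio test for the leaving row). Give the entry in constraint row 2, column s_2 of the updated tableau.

2/3

Ratio test on column x_3 — row 1: (1/3)/1 = 1/3; row 2: 10/(1/2) = 20. Minimum is 1/3 at row 1 (x_1 leaves); pivot element 1.
Divide row 1 by 1; eliminate column x_3 from the other rows.
Row 2 update in column s_2: 1/2 − (1/2)·(-1/3) = 2/3.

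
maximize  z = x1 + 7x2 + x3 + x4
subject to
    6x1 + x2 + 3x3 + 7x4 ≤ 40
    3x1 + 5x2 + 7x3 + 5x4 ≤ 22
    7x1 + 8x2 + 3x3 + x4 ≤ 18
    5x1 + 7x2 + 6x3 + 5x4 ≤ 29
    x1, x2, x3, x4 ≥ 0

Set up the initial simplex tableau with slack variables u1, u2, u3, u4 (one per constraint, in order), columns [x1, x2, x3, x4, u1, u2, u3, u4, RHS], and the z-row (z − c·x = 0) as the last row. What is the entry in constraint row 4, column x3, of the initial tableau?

Constraint 4 has coefficient 6 on x3.

6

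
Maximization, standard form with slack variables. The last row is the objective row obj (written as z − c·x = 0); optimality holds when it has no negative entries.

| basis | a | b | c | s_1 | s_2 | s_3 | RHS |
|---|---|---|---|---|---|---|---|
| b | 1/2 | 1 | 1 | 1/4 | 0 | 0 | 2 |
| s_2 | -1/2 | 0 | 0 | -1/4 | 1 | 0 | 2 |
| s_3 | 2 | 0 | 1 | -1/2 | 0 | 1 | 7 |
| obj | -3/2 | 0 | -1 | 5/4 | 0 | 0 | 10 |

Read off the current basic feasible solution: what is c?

c is not in the basis, so in the current basic feasible solution c = 0.

0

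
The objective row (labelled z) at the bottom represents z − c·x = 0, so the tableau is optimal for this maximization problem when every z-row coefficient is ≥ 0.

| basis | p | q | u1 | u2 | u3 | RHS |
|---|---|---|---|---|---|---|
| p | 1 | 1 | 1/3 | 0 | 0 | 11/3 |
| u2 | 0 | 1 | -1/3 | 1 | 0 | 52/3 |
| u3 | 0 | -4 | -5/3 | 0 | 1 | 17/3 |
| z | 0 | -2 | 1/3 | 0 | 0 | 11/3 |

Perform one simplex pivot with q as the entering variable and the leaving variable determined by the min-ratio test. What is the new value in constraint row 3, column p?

Ratio test on column q — row 1: (11/3)/1 = 11/3; row 2: (52/3)/1 = 52/3; row 3: entry -4 ≤ 0. Minimum is 11/3 at row 1 (p leaves); pivot element 1.
Divide row 1 by 1; eliminate column q from the other rows.
Row 3 update in column p: 0 − (-4)·1 = 4.

4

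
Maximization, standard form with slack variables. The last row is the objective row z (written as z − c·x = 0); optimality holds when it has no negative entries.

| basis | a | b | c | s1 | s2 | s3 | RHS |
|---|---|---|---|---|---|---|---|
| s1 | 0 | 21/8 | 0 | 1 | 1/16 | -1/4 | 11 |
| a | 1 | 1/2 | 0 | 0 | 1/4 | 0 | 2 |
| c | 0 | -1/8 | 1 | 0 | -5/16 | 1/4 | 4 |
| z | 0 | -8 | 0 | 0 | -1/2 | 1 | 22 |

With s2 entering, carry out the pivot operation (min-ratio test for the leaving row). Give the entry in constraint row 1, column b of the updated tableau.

5/2

Ratio test on column s2 — row 1: 11/(1/16) = 176; row 2: 2/(1/4) = 8; row 3: entry -5/16 ≤ 0. Minimum is 8 at row 2 (a leaves); pivot element 1/4.
Divide row 2 by 1/4; eliminate column s2 from the other rows.
Row 1 update in column b: 21/8 − (1/16)·2 = 5/2.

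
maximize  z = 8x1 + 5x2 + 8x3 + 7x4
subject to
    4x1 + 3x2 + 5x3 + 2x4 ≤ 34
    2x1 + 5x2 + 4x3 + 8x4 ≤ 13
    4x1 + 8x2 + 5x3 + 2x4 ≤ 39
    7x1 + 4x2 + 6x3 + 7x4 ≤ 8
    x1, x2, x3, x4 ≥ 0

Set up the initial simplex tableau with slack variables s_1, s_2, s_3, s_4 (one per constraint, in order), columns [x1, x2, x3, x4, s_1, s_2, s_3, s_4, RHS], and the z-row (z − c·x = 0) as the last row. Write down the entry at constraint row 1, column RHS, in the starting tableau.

The RHS of constraint 1 is b_1 = 34.

34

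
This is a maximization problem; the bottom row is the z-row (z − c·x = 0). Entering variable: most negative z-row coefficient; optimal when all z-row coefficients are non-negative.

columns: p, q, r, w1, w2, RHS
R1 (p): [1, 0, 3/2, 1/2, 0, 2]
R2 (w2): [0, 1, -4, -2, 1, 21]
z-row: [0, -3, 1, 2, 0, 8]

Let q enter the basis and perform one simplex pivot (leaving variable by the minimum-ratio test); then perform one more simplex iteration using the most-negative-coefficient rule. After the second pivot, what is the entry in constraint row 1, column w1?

Ratio test on column q — row 1: entry 0 ≤ 0; row 2: 21/1 = 21. Minimum is 21 at row 2 (w2 leaves); pivot element 1.
Divide row 2 by 1; eliminate column q from the other rows.
Second iteration: most negative z-row entry is -11 in column r, so r enters.
Ratio test on column r — row 1: 2/(3/2) = 4/3; row 2: entry -4 ≤ 0. Minimum is 4/3 at row 1 (p leaves); pivot element 3/2.
Divide row 1 by 3/2; eliminate column r from the other rows.
After both pivots, the entry at constraint row 1, column w1 is 1/3.

1/3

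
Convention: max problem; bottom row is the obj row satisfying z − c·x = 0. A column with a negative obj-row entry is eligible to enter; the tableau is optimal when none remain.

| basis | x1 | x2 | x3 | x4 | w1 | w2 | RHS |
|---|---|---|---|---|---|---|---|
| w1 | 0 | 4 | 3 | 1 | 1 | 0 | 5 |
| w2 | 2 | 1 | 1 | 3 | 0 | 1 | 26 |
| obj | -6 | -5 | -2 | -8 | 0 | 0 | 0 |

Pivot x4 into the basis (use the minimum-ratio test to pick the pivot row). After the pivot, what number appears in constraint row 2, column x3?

Ratio test on column x4 — row 1: 5/1 = 5; row 2: 26/3 = 26/3. Minimum is 5 at row 1 (w1 leaves); pivot element 1.
Divide row 1 by 1; eliminate column x4 from the other rows.
Row 2 update in column x3: 1 − 3·3 = -8.

-8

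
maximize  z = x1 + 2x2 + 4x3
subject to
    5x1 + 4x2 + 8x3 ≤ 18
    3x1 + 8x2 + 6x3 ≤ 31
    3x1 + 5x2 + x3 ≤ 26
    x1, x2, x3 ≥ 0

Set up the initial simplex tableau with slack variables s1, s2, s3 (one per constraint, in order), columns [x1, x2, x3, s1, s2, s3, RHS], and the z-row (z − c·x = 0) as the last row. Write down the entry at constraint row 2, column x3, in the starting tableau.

6

Constraint 2 has coefficient 6 on x3.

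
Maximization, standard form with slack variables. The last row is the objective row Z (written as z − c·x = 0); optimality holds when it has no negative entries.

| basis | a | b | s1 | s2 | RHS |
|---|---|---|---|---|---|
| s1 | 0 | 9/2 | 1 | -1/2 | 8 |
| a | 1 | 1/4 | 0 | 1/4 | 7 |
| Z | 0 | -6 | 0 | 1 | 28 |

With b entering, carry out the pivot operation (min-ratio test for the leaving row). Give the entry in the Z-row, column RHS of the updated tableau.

Ratio test on column b — row 1: 8/(9/2) = 16/9; row 2: 7/(1/4) = 28. Minimum is 16/9 at row 1 (s1 leaves); pivot element 9/2.
Divide row 1 by 9/2; eliminate column b from the other rows.
Z-row update in column RHS: 28 − (-6)·(16/9) = 116/3.

116/3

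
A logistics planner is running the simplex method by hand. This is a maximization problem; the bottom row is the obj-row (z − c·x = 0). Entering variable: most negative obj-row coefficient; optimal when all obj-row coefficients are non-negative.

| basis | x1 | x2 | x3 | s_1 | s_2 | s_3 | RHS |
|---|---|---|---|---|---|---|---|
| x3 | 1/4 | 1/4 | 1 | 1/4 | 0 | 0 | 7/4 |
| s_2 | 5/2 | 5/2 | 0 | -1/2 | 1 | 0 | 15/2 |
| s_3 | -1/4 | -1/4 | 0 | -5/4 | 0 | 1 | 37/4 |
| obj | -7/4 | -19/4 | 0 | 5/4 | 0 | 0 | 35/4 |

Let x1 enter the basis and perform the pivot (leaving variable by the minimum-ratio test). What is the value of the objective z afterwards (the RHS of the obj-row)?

Ratio test on column x1 — row 1: (7/4)/(1/4) = 7; row 2: (15/2)/(5/2) = 3; row 3: entry -1/4 ≤ 0. Minimum is 3 at row 2 (s_2 leaves); pivot element 5/2.
Pivot on row 2; the obj-row RHS becomes 35/4 − (-7/4)·3 = 14.

14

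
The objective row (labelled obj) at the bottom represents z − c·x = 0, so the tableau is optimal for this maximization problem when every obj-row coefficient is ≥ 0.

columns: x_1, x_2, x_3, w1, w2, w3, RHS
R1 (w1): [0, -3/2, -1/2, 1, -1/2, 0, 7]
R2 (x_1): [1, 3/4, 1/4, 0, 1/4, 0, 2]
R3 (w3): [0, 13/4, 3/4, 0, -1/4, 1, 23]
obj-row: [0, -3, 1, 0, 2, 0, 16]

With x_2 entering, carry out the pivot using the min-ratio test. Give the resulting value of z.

Ratio test on column x_2 — row 1: entry -3/2 ≤ 0; row 2: 2/(3/4) = 8/3; row 3: 23/(13/4) = 92/13. Minimum is 8/3 at row 2 (x_1 leaves); pivot element 3/4.
Pivot on row 2; the obj-row RHS becomes 16 − (-3)·(8/3) = 24.

24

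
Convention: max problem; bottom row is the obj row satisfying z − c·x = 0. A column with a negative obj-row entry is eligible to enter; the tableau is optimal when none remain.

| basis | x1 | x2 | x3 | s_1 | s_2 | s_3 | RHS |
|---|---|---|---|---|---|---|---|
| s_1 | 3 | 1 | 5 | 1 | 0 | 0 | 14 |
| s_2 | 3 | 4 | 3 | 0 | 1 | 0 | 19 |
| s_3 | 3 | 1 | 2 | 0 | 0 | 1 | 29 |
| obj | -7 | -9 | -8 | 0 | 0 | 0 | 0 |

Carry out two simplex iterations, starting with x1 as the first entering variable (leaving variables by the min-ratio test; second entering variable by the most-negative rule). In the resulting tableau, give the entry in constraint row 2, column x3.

-2/3

Ratio test on column x1 — row 1: 14/3 = 14/3; row 2: 19/3 = 19/3; row 3: 29/3 = 29/3. Minimum is 14/3 at row 1 (s_1 leaves); pivot element 3.
Divide row 1 by 3; eliminate column x1 from the other rows.
Second iteration: most negative obj-row entry is -20/3 in column x2, so x2 enters.
Ratio test on column x2 — row 1: (14/3)/(1/3) = 14; row 2: 5/3 = 5/3; row 3: entry 0 ≤ 0. Minimum is 5/3 at row 2 (s_2 leaves); pivot element 3.
Divide row 2 by 3; eliminate column x2 from the other rows.
After both pivots, the entry at constraint row 2, column x3 is -2/3.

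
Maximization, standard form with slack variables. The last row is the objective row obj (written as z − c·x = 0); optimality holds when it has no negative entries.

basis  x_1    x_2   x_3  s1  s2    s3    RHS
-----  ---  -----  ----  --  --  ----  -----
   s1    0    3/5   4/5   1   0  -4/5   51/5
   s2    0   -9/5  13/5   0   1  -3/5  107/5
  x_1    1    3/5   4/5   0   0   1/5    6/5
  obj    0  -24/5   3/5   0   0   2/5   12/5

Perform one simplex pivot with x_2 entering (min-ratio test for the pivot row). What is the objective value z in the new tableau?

12

Ratio test on column x_2 — row 1: (51/5)/(3/5) = 17; row 2: entry -9/5 ≤ 0; row 3: (6/5)/(3/5) = 2. Minimum is 2 at row 3 (x_1 leaves); pivot element 3/5.
Pivot on row 3; the obj-row RHS becomes 12/5 − (-24/5)·2 = 12.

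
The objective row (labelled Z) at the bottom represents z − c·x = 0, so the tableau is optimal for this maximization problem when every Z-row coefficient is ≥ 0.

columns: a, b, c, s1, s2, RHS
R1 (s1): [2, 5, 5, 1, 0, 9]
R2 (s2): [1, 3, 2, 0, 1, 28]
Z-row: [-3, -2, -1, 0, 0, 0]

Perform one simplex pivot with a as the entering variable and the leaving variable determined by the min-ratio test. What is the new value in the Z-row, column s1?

3/2

Ratio test on column a — row 1: 9/2 = 9/2; row 2: 28/1 = 28. Minimum is 9/2 at row 1 (s1 leaves); pivot element 2.
Divide row 1 by 2; eliminate column a from the other rows.
Z-row update in column s1: 0 − (-3)·(1/2) = 3/2.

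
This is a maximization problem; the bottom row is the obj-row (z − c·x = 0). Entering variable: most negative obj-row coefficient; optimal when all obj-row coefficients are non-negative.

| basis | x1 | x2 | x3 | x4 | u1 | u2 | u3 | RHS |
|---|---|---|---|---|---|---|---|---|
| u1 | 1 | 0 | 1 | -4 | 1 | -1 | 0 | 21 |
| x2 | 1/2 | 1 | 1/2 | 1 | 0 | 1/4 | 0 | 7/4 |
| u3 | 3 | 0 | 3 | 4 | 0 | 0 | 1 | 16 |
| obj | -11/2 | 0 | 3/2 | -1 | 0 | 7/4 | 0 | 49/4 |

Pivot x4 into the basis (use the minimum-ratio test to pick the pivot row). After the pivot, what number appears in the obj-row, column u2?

Ratio test on column x4 — row 1: entry -4 ≤ 0; row 2: (7/4)/1 = 7/4; row 3: 16/4 = 4. Minimum is 7/4 at row 2 (x2 leaves); pivot element 1.
Divide row 2 by 1; eliminate column x4 from the other rows.
obj-row update in column u2: 7/4 − (-1)·(1/4) = 2.

2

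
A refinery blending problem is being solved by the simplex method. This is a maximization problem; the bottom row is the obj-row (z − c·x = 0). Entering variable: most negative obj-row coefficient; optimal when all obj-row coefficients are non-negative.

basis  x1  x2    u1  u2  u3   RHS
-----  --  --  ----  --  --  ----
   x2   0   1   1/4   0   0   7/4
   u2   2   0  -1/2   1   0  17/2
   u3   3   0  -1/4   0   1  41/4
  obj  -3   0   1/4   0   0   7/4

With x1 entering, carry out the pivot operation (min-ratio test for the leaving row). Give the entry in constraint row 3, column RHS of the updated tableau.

Ratio test on column x1 — row 1: entry 0 ≤ 0; row 2: (17/2)/2 = 17/4; row 3: (41/4)/3 = 41/12. Minimum is 41/12 at row 3 (u3 leaves); pivot element 3.
Divide row 3 by 3; eliminate column x1 from the other rows.
In the new row 3, the RHS entry is the old entry divided by the pivot: (41/4)/3 = 41/12.

41/12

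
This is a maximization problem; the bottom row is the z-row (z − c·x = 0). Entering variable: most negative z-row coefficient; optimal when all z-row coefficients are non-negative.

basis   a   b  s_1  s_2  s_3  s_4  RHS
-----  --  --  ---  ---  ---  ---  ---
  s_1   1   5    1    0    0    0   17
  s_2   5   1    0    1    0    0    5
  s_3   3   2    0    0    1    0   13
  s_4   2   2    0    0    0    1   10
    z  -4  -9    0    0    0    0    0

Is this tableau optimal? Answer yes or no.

The z-row has a negative entry -9 in column b, so it is not optimal.

no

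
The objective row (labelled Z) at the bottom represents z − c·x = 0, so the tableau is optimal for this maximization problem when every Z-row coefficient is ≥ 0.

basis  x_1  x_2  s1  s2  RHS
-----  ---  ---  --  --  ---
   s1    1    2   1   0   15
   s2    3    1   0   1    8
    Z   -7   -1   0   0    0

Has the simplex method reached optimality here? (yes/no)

The Z-row has a negative entry -7 in column x_1, so it is not optimal.

no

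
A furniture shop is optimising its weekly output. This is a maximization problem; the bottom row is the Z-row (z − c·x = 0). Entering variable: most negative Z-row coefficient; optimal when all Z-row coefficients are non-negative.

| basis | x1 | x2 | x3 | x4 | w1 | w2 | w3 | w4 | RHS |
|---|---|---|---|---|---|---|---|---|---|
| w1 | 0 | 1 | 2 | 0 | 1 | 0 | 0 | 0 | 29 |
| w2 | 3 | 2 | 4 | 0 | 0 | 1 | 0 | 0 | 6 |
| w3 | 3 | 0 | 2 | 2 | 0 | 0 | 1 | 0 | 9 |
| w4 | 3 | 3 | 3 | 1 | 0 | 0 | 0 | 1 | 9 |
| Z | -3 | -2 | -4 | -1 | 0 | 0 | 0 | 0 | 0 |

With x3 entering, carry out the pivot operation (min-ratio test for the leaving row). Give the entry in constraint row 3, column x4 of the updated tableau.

Ratio test on column x3 — row 1: 29/2 = 29/2; row 2: 6/4 = 3/2; row 3: 9/2 = 9/2; row 4: 9/3 = 3. Minimum is 3/2 at row 2 (w2 leaves); pivot element 4.
Divide row 2 by 4; eliminate column x3 from the other rows.
Row 3 update in column x4: 2 − 2·0 = 2.

2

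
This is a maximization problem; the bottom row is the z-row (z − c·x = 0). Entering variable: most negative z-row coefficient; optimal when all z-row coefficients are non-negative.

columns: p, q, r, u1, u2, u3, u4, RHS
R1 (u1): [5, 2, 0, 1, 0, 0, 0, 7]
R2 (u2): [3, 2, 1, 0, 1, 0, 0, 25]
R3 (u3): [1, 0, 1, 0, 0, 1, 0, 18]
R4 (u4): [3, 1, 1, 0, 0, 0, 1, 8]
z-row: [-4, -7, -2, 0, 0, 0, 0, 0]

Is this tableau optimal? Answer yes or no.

no

The z-row has a negative entry -7 in column q, so it is not optimal.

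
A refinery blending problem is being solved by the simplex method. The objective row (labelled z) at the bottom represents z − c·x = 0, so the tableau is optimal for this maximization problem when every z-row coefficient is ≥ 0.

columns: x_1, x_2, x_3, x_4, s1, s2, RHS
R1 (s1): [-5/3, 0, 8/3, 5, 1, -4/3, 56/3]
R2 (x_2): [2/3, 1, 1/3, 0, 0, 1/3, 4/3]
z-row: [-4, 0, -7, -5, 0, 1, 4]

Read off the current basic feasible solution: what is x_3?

0

x_3 is not in the basis, so in the current basic feasible solution x_3 = 0.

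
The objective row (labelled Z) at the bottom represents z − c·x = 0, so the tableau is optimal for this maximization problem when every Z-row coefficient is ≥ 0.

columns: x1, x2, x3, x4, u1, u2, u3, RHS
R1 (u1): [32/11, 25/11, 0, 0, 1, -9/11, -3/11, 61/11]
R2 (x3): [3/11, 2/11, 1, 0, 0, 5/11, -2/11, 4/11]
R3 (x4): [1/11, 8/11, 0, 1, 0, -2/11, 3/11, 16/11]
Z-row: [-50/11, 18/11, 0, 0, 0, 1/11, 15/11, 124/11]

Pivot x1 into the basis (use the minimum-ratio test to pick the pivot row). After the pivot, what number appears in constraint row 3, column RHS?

4/3

Ratio test on column x1 — row 1: (61/11)/(32/11) = 61/32; row 2: (4/11)/(3/11) = 4/3; row 3: (16/11)/(1/11) = 16. Minimum is 4/3 at row 2 (x3 leaves); pivot element 3/11.
Divide row 2 by 3/11; eliminate column x1 from the other rows.
Row 3 update in column RHS: 16/11 − (1/11)·(4/3) = 4/3.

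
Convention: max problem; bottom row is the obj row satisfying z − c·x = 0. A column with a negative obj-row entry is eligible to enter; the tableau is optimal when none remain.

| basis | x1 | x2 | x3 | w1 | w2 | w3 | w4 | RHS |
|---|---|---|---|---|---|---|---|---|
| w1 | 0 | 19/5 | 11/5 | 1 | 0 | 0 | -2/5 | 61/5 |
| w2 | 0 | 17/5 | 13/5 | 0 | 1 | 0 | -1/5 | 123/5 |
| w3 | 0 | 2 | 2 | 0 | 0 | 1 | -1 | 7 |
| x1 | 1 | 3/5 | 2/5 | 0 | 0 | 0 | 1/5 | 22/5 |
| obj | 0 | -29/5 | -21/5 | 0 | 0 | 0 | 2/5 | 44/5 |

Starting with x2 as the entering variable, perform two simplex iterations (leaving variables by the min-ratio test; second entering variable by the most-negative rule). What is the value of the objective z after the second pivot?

Ratio test on column x2 — row 1: (61/5)/(19/5) = 61/19; row 2: (123/5)/(17/5) = 123/17; row 3: 7/2 = 7/2; row 4: (22/5)/(3/5) = 22/3. Minimum is 61/19 at row 1 (w1 leaves); pivot element 19/5.
Pivot on row 1; the obj-row RHS becomes 44/5 − (-29/5)·(61/19) = 521/19.
Next entering variable (most negative obj-row entry -16/19): x3.
Ratio test on column x3 — row 1: (61/19)/(11/19) = 61/11; row 2: (260/19)/(12/19) = 65/3; row 3: (11/19)/(16/19) = 11/16; row 4: (47/19)/(1/19) = 47. Minimum is 11/16 at row 3 (w3 leaves); pivot element 16/19.
After the second pivot the obj-row RHS is 521/19 − (-16/19)·(11/16) = 28.

28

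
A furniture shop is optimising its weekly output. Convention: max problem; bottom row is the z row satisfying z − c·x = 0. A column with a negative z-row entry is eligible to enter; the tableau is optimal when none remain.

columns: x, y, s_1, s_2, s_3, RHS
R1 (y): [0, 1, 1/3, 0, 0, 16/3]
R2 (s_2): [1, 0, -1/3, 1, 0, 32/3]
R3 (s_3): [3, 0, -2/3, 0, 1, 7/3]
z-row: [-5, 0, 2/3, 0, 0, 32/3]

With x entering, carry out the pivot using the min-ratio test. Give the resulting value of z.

131/9

Ratio test on column x — row 1: entry 0 ≤ 0; row 2: (32/3)/1 = 32/3; row 3: (7/3)/3 = 7/9. Minimum is 7/9 at row 3 (s_3 leaves); pivot element 3.
Pivot on row 3; the z-row RHS becomes 32/3 − (-5)·(7/9) = 131/9.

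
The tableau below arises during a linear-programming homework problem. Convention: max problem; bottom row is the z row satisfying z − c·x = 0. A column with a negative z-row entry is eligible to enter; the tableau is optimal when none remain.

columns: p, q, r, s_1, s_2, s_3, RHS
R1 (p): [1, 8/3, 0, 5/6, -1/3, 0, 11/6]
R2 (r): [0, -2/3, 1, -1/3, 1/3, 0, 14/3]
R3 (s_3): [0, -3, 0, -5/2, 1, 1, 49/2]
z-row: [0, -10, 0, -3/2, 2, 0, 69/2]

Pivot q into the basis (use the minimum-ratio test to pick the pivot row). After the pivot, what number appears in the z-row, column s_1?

Ratio test on column q — row 1: (11/6)/(8/3) = 11/16; row 2: entry -2/3 ≤ 0; row 3: entry -3 ≤ 0. Minimum is 11/16 at row 1 (p leaves); pivot element 8/3.
Divide row 1 by 8/3; eliminate column q from the other rows.
z-row update in column s_1: -3/2 − (-10)·(5/16) = 13/8.

13/8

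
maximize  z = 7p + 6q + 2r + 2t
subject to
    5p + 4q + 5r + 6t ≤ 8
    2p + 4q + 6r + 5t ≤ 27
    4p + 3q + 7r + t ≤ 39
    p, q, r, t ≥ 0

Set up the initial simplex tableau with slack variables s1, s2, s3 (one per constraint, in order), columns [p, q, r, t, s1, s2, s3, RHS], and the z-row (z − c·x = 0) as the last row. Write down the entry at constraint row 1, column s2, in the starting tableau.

0

Slack s2 belongs to constraint 2; its column is the unit vector e_2, so the entry in row 1 is 0.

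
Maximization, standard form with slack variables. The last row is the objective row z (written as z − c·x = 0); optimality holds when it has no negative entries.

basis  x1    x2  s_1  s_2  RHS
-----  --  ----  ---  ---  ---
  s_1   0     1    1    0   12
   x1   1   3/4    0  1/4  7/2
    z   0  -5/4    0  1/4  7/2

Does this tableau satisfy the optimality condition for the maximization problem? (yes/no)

no

The z-row has a negative entry -5/4 in column x2, so it is not optimal.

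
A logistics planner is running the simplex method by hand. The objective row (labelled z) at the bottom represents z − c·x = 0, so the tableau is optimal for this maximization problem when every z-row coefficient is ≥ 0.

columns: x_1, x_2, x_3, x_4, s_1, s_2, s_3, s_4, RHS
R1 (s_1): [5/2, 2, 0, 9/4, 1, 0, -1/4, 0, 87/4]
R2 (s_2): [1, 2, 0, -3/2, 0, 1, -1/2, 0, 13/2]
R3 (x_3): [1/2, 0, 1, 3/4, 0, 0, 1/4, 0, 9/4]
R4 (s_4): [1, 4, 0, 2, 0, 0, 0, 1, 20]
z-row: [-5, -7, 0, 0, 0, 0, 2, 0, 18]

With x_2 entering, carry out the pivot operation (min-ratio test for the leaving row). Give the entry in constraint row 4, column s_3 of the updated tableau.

Ratio test on column x_2 — row 1: (87/4)/2 = 87/8; row 2: (13/2)/2 = 13/4; row 3: entry 0 ≤ 0; row 4: 20/4 = 5. Minimum is 13/4 at row 2 (s_2 leaves); pivot element 2.
Divide row 2 by 2; eliminate column x_2 from the other rows.
Row 4 update in column s_3: 0 − 4·(-1/4) = 1.

1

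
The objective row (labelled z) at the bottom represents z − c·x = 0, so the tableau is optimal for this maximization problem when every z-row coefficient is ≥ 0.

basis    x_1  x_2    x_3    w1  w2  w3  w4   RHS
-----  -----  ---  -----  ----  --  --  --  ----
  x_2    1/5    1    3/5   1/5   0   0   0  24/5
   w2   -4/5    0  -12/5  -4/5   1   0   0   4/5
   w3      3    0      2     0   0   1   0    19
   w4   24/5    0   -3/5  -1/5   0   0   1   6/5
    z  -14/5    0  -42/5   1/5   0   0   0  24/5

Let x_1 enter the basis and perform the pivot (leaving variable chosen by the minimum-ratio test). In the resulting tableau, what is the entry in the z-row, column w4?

Ratio test on column x_1 — row 1: (24/5)/(1/5) = 24; row 2: entry -4/5 ≤ 0; row 3: 19/3 = 19/3; row 4: (6/5)/(24/5) = 1/4. Minimum is 1/4 at row 4 (w4 leaves); pivot element 24/5.
Divide row 4 by 24/5; eliminate column x_1 from the other rows.
z-row update in column w4: 0 − (-14/5)·(5/24) = 7/12.

7/12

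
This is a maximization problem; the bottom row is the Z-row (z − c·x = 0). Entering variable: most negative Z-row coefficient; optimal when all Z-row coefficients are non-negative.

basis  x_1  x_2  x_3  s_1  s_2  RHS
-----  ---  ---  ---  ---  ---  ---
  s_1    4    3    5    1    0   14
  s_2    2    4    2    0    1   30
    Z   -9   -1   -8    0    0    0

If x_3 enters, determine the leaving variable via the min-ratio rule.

Column x_3 entries and ratios — s_1: 14/5 = 14/5; s_2: 30/2 = 15.
Smallest ratio is 14/5 in the row of s_1, so s_1 leaves.

s_1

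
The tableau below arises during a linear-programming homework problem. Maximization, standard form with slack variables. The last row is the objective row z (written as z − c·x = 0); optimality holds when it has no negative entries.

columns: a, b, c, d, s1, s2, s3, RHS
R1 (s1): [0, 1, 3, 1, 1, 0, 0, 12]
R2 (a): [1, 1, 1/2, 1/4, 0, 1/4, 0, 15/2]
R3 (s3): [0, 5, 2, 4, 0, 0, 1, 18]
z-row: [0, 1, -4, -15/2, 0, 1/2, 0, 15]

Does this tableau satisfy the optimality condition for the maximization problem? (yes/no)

no

The z-row has a negative entry -15/2 in column d, so it is not optimal.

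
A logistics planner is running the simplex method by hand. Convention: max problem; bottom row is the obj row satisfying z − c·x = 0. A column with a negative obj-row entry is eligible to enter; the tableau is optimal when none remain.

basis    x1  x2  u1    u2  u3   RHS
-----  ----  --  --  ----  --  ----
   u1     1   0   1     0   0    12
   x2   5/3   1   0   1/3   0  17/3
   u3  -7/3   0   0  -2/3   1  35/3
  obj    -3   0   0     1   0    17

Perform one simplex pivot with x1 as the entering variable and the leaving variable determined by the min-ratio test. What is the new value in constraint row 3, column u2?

Ratio test on column x1 — row 1: 12/1 = 12; row 2: (17/3)/(5/3) = 17/5; row 3: entry -7/3 ≤ 0. Minimum is 17/5 at row 2 (x2 leaves); pivot element 5/3.
Divide row 2 by 5/3; eliminate column x1 from the other rows.
Row 3 update in column u2: -2/3 − (-7/3)·(1/5) = -1/5.

-1/5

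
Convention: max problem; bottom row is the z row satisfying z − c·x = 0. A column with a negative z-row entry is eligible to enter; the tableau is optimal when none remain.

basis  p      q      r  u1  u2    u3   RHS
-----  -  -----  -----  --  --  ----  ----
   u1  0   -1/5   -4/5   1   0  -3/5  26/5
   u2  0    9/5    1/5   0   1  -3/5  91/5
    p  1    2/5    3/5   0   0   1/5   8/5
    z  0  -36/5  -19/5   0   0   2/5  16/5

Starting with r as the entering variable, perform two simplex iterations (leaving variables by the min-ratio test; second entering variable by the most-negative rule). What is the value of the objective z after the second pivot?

32

Ratio test on column r — row 1: entry -4/5 ≤ 0; row 2: (91/5)/(1/5) = 91; row 3: (8/5)/(3/5) = 8/3. Minimum is 8/3 at row 3 (p leaves); pivot element 3/5.
Pivot on row 3; the z-row RHS becomes 16/5 − (-19/5)·(8/3) = 40/3.
Next entering variable (most negative z-row entry -14/3): q.
Ratio test on column q — row 1: (22/3)/(1/3) = 22; row 2: (53/3)/(5/3) = 53/5; row 3: (8/3)/(2/3) = 4. Minimum is 4 at row 3 (r leaves); pivot element 2/3.
After the second pivot the z-row RHS is 40/3 − (-14/3)·4 = 32.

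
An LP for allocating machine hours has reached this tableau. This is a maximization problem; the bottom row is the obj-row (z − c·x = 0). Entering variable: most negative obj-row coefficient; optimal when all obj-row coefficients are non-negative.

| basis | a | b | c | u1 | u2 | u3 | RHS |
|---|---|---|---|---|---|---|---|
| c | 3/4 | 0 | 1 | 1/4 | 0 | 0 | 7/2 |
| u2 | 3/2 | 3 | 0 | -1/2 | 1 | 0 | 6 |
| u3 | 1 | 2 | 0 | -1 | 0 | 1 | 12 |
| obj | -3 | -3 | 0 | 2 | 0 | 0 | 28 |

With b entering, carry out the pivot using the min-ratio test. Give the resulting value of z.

Ratio test on column b — row 1: entry 0 ≤ 0; row 2: 6/3 = 2; row 3: 12/2 = 6. Minimum is 2 at row 2 (u2 leaves); pivot element 3.
Pivot on row 2; the obj-row RHS becomes 28 − (-3)·2 = 34.

34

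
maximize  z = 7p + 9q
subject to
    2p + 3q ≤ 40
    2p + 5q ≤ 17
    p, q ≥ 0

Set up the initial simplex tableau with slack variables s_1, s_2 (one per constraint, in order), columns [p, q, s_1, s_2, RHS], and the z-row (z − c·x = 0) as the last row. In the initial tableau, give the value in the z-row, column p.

The z-row carries the negated objective coefficients: the p entry is -7.

-7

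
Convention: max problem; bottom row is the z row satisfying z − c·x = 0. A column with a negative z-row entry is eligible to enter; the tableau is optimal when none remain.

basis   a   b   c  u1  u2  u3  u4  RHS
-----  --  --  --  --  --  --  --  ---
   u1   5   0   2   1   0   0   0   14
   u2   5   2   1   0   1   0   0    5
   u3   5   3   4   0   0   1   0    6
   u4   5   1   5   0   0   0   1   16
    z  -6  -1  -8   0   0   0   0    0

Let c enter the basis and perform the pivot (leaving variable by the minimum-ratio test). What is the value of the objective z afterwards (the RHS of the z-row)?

12

Ratio test on column c — row 1: 14/2 = 7; row 2: 5/1 = 5; row 3: 6/4 = 3/2; row 4: 16/5 = 16/5. Minimum is 3/2 at row 3 (u3 leaves); pivot element 4.
Pivot on row 3; the z-row RHS becomes 0 − (-8)·(3/2) = 12.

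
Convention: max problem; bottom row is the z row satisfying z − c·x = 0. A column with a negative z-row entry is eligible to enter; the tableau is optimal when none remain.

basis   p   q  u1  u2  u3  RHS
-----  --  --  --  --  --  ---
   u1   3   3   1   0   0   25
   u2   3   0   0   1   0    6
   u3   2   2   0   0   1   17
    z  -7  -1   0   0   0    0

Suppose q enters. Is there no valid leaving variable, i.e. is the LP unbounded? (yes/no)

Column q has positive entries in row(s) 1, 3, so the ratio test bounds it — not unbounded.

no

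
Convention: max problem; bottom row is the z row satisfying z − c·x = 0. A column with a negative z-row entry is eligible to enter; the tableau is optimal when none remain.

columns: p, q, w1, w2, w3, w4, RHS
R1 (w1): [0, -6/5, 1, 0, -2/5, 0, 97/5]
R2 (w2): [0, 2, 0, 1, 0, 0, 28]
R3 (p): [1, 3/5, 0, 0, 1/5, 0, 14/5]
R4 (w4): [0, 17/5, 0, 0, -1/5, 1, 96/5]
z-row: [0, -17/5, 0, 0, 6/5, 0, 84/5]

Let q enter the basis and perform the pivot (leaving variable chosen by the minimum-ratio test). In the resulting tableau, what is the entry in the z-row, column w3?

Ratio test on column q — row 1: entry -6/5 ≤ 0; row 2: 28/2 = 14; row 3: (14/5)/(3/5) = 14/3; row 4: (96/5)/(17/5) = 96/17. Minimum is 14/3 at row 3 (p leaves); pivot element 3/5.
Divide row 3 by 3/5; eliminate column q from the other rows.
z-row update in column w3: 6/5 − (-17/5)·(1/3) = 7/3.

7/3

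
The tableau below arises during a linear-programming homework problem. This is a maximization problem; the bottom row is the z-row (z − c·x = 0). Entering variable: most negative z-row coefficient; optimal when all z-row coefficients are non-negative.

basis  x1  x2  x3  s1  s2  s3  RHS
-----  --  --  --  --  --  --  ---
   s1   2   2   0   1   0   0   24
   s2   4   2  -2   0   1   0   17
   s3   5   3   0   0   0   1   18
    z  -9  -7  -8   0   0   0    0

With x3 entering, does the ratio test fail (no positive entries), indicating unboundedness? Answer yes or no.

Every constraint-row entry in column x3 is ≤ 0, so increasing x3 is unbounded.

yes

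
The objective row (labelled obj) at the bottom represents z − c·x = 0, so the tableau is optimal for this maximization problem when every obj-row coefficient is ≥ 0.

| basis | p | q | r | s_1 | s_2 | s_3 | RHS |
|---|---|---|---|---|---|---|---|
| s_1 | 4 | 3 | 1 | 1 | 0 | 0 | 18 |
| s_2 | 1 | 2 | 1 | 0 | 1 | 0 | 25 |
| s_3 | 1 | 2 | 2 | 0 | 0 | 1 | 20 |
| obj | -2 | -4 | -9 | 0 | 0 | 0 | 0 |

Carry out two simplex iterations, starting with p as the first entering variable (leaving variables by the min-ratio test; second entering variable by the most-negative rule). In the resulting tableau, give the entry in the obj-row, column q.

25/7

Ratio test on column p — row 1: 18/4 = 9/2; row 2: 25/1 = 25; row 3: 20/1 = 20. Minimum is 9/2 at row 1 (s_1 leaves); pivot element 4.
Divide row 1 by 4; eliminate column p from the other rows.
Second iteration: most negative obj-row entry is -17/2 in column r, so r enters.
Ratio test on column r — row 1: (9/2)/(1/4) = 18; row 2: (41/2)/(3/4) = 82/3; row 3: (31/2)/(7/4) = 62/7. Minimum is 62/7 at row 3 (s_3 leaves); pivot element 7/4.
Divide row 3 by 7/4; eliminate column r from the other rows.
After both pivots, the entry at the obj-row, column q is 25/7.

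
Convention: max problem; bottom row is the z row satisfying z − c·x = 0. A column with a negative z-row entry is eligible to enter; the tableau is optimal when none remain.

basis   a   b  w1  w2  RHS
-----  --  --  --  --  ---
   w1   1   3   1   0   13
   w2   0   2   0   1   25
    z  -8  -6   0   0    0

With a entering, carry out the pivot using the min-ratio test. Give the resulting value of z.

104

Ratio test on column a — row 1: 13/1 = 13; row 2: entry 0 ≤ 0. Minimum is 13 at row 1 (w1 leaves); pivot element 1.
Pivot on row 1; the z-row RHS becomes 0 − (-8)·13 = 104.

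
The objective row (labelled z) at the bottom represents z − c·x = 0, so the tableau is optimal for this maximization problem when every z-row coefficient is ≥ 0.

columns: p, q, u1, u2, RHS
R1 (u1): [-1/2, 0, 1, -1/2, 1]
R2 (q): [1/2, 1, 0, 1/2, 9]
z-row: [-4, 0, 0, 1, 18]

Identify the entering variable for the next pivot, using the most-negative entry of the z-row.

Negative z-row entries: p: -4.
The most negative is -4 in column p, so p enters.

p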